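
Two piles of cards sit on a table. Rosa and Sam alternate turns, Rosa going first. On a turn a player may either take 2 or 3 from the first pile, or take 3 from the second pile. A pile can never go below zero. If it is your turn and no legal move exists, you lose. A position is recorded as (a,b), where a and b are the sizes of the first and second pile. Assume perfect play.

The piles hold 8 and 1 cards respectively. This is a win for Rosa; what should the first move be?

Use the standard recursion: the mover loses at a terminal position; elsewhere, the mover wins exactly when some move hands the opponent an L position.
No move ever increases a pile, so every position that can arise here has a ≤ 8 and b ≤ 1; it is enough to label the cells with 0 ≤ a ≤ 8 and 0 ≤ b ≤ 1.
Every move lowers a or b (never raises either), so fill the grid row by row in increasing a, and left to right within a row: each cell's successors are then already labelled.
      b=0  b=1
a=0:    L    L
a=1:    L    L
a=2:    W    W
a=3:    W    W
a=4:    W    W
a=5:    L    L
a=6:    L    L
a=7:    W    W
a=8:    W    W
Cells with no legal move (terminal, hence L): (0,0), (0,1), (1,0), (1,1).
The remaining L cells, each justified by listing all of its moves:
(5,0): →(3,0)(W), (2,0)(W) — all W, so L
(5,1): →(3,1)(W), (2,1)(W) — all W, so L
(6,0): →(4,0)(W), (3,0)(W) — all W, so L
(6,1): →(4,1)(W), (3,1)(W) — all W, so L
Every other cell has at least one move into one of the L cells above, so it is W.
From (8,1), the L positions reachable in one move are: (6,1), (5,1). Any move reaching one of these is winning.

Move to (6,1).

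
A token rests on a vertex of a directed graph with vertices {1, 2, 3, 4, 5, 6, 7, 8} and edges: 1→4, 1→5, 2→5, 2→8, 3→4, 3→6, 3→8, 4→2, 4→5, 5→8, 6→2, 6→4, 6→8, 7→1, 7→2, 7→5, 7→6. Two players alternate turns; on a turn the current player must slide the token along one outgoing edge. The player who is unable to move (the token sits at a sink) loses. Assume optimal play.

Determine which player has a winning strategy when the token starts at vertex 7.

Label each position W (a win for the player to move) or L (a loss). A position with no legal move is L; any other position is W exactly when some move reaches an L, and L when every move reaches a W.
Every edge goes from a vertex to one that appears earlier in the order 8, 5, 2, 4, 6, 1, 7, 3, so processing vertices in that order labels each vertex after all of its successors.
8: no outgoing edge → L
5: can move to 8, which is L ⇒ W
2: can move to 8, which is L ⇒ W
4: moves to 2(W), 5(W); every one is W ⇒ L
6: can move to 4, which is L ⇒ W
1: can move to 4, which is L ⇒ W
7: moves to 1(W), 6(W), 2(W), 5(W); every one is W ⇒ L
3: can move to 4, which is L ⇒ W
Every move from 7 reaches a W position, so the mover loses.

The second player wins.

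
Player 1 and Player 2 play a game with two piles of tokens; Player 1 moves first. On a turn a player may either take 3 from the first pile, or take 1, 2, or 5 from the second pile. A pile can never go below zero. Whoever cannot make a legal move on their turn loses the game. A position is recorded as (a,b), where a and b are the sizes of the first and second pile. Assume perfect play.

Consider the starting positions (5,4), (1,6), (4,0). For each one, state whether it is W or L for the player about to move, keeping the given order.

Compute win/loss labels from the base case upward. A position with no move is L. Any other position is W if it can reach an L in one move, else L.
No move ever increases a pile, so every position that can arise here has a ≤ 5 and b ≤ 6; it is enough to label the cells with 0 ≤ a ≤ 5 and 0 ≤ b ≤ 6.
Every move lowers a or b (never raises either), so fill the grid row by row in increasing a, and left to right within a row: each cell's successors are then already labelled.
      b=0  b=1  b=2  b=3  b=4  b=5  b=6
a=0:    L    W    W    L    W    W    L
a=1:    L    W    W    L    W    W    L
a=2:    L    W    W    L    W    W    L
a=3:    W    L    W    W    L    W    W
a=4:    W    L    W    W    L    W    W
a=5:    W    L    W    W    L    W    W
Cells with no legal move (terminal, hence L): (0,0), (1,0), (2,0).
The remaining L cells, each justified by listing all of its moves:
(0,3): moves to (0,2)(W), (0,1)(W); every one is W ⇒ L
(0,6): moves to (0,5)(W), (0,4)(W), (0,1)(W); every one is W ⇒ L
(1,3): moves to (1,2)(W), (1,1)(W); every one is W ⇒ L
(1,6): moves to (1,5)(W), (1,4)(W), (1,1)(W); every one is W ⇒ L
(2,3): moves to (2,2)(W), (2,1)(W); every one is W ⇒ L
(2,6): moves to (2,5)(W), (2,4)(W), (2,1)(W); every one is W ⇒ L
(3,1): moves to (0,1)(W), (3,0)(W); every one is W ⇒ L
(3,4): moves to (0,4)(W), (3,3)(W), (3,2)(W); every one is W ⇒ L
(4,1): moves to (1,1)(W), (4,0)(W); every one is W ⇒ L
(4,4): moves to (1,4)(W), (4,3)(W), (4,2)(W); every one is W ⇒ L
(5,1): moves to (2,1)(W), (5,0)(W); every one is W ⇒ L
(5,4): moves to (2,4)(W), (5,3)(W), (5,2)(W); every one is W ⇒ L
Every other cell has at least one move into one of the L cells above, so it is W.
(5,4): one of the L cells justified above, so L
(1,6): one of the L cells justified above, so L
(4,0): the move to (1,0) reaches an L cell, so W

(5,4): L, (1,6): L, (4,0): W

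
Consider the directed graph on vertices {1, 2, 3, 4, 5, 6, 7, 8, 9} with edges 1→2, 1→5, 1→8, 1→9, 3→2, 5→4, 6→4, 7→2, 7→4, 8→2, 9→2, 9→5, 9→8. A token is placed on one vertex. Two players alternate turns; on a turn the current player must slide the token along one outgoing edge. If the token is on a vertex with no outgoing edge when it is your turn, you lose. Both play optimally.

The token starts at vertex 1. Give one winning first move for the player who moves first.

Compute win/loss labels from the base case upward. A position with no move is L. Any other position is W if it can reach an L in one move, else L.
Every edge goes from a vertex to one that appears earlier in the order 4, 2, 8, 7, 6, 3, 5, 9, 1, so processing vertices in that order labels each vertex after all of its successors.
4: no outgoing edge → L
2: no outgoing edge → L
8: W (go to 2, an L position)
7: W (go to 2, an L position)
6: W (go to 4, an L position)
3: W (go to 2, an L position)
5: W (go to 4, an L position)
9: W (go to 2, an L position)
1: W (go to 2, an L position)
From 1, the L positions reachable in one move are: 2.

Move to 2.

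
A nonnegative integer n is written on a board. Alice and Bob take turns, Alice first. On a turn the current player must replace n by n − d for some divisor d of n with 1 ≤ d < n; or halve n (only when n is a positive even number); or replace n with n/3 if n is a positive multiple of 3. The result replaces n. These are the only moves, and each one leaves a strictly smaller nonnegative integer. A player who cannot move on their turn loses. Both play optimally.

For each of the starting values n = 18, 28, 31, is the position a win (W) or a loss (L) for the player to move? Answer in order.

18: W, 28: L, 31: L

Build the W/L table. Terminal = L. A non-terminal position is W if it has a move to some L; otherwise it is L.
n=0: no move → L
n=1: no move → L
n=2: reaches L-position 1 → W
n=3: reaches L-position 1 → W
n=4: only reaches 2(W), 3(W), all W → L
n=5: reaches L-position 4 → W
n=6: reaches L-position 4 → W
n=7: only reaches 6(W), which is W → L
n=8: reaches L-position 4 → W
n=9: only reaches 3(W), 6(W), 8(W), all W → L
n=10: reaches L-position 9 → W
n=11: only reaches 10(W), which is W → L
n=12: reaches L-position 4 → W
n=13: only reaches 12(W), which is W → L
n=14: reaches L-position 7 → W
n=15: only reaches 5(W), 10(W), 12(W), 14(W), all W → L
n=16: reaches L-position 15 → W
n=17: only reaches 16(W), which is W → L
n=18: reaches L-position 9 → W
n=19: only reaches 18(W), which is W → L
n=20: reaches L-position 15 → W
n=21: reaches L-position 7 → W
n=22: reaches L-position 11 → W
n=23: only reaches 22(W), which is W → L
n=24: reaches L-position 23 → W
n=25: only reaches 20(W), 24(W), all W → L
n=26: reaches L-position 13 → W
n=27: reaches L-position 9 → W
n=28: only reaches 14(W), 21(W), 24(W), 26(W), 27(W), all W → L
n=29: reaches L-position 28 → W
n=30: reaches L-position 15 → W
n=31: only reaches 30(W), which is W → L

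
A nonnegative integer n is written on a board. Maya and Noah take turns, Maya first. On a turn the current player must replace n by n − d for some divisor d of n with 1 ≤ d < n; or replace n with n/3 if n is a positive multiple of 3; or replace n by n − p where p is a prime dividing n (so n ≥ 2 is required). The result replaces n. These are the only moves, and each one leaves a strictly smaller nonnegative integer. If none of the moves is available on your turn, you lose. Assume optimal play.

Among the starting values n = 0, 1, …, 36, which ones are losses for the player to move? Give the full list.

0, 1, 4, 9, 14, 20, 26, 32, 35

Label each position W (a win for the player to move) or L (a loss). A position with no legal move is L; any other position is W exactly when some move reaches an L, and L when every move reaches a W.
n=0: no move → L
n=1: no move → L
n=2: reaches L-position 0 → W
n=3: reaches L-position 0 → W
n=4: only reaches 2(W), 3(W), all W → L
n=5: reaches L-position 0 → W
n=6: reaches L-position 4 → W
n=7: reaches L-position 0 → W
n=8: reaches L-position 4 → W
n=9: only reaches 3(W), 6(W), 8(W), all W → L
n=10: reaches L-position 9 → W
n=11: reaches L-position 0 → W
n=12: reaches L-position 4 → W
n=13: reaches L-position 0 → W
n=14: only reaches 7(W), 12(W), 13(W), all W → L
n=15: reaches L-position 14 → W
n=16: reaches L-position 14 → W
n=17: reaches L-position 0 → W
n=18: reaches L-position 9 → W
n=19: reaches L-position 0 → W
n=20: only reaches 10(W), 15(W), 16(W), 18(W), 19(W), all W → L
n=21: reaches L-position 14 → W
n=22: reaches L-position 20 → W
n=23: reaches L-position 0 → W
n=24: reaches L-position 20 → W
n=25: reaches L-position 20 → W
n=26: only reaches 13(W), 24(W), 25(W), all W → L
n=27: reaches L-position 9 → W
n=28: reaches L-position 14 → W
n=29: reaches L-position 0 → W
n=30: reaches L-position 20 → W
n=31: reaches L-position 0 → W
n=32: only reaches 16(W), 24(W), 28(W), 30(W), 31(W), all W → L
n=33: reaches L-position 32 → W
n=34: reaches L-position 32 → W
n=35: only reaches 28(W), 30(W), 34(W), all W → L
n=36: reaches L-position 32 → W
Reading off the rows marked L gives the requested list; there are 9 such values of n.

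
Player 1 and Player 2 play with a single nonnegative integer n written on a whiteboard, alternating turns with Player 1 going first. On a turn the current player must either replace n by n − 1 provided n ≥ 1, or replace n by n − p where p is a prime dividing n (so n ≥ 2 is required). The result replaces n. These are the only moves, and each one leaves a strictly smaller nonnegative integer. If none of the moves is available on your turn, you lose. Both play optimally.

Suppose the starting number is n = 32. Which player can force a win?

Player 2 wins.

Use the standard recursion: the mover loses at a terminal position; elsewhere, the mover wins exactly when some move hands the opponent an L position.
n=0: no move → L
n=1: →0(L), so W
n=2: →0(L), so W
n=3: →0(L), so W
n=4: →2(W), 3(W) — all W, so L
n=5: →0(L), so W
n=6: →4(L), so W
n=7: →0(L), so W
n=8: →6(W), 7(W) — all W, so L
n=9: →8(L), so W
n=10: →8(L), so W
n=11: →0(L), so W
n=12: →9(W), 10(W), 11(W) — all W, so L
n=13: →0(L), so W
n=14: →12(L), so W
n=15: →12(L), so W
n=16: →14(W), 15(W) — all W, so L
n=17: →0(L), so W
n=18: →16(L), so W
n=19: →0(L), so W
n=20: →15(W), 18(W), 19(W) — all W, so L
n=21: →20(L), so W
n=22: →20(L), so W
n=23: →0(L), so W
n=24: →21(W), 22(W), 23(W) — all W, so L
n=25: →20(L), so W
n=26: →24(L), so W
n=27: →24(L), so W
n=28: →21(W), 26(W), 27(W) — all W, so L
n=29: →0(L), so W
n=30: →28(L), so W
n=31: →0(L), so W
n=32: →30(W), 31(W) — all W, so L
The starting position 32 is L: whatever Player 1 does, the opponent receives a W position.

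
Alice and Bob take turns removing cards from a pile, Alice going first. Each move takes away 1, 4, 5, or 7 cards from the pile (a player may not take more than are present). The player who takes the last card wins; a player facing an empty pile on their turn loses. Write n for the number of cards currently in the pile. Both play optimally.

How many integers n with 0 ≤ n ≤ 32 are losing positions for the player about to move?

9

Work bottom-up. With no move the player to move loses. Otherwise the position is W if at least one move leads to an L position for the opponent, and L if every move leads to a W.
n=0: no move → L
n=1: →0(L), so W
n=2: →1(W) only, which is W, so L
n=3: →2(L), so W
n=4: →0(L), so W
n=5: →0(L), so W
n=6: →2(L), so W
n=7: →2(L), so W
n=8: →7(W), 4(W), 3(W), 1(W) — all W, so L
n=9: →8(L), so W
n=10: →9(W), 6(W), 5(W), 3(W) — all W, so L
n=11: →10(L), so W
n=12: →8(L), so W
n=13: →8(L), so W
n=14: →10(L), so W
n=15: →10(L), so W
n=16: →15(W), 12(W), 11(W), 9(W) — all W, so L
n=17: →16(L), so W
n=18: →17(W), 14(W), 13(W), 11(W) — all W, so L
n=19: →18(L), so W
n=20: →16(L), so W
n=21: →16(L), so W
n=22: →18(L), so W
n=23: →18(L), so W
n=24: →23(W), 20(W), 19(W), 17(W) — all W, so L
n=25: →24(L), so W
n=26: →25(W), 22(W), 21(W), 19(W) — all W, so L
n=27: →26(L), so W
n=28: →24(L), so W
n=29: →24(L), so W
n=30: →26(L), so W
n=31: →26(L), so W
n=32: →31(W), 28(W), 27(W), 25(W) — all W, so L
L entries with 0 ≤ n ≤ 32: n = 0, 2, 8, 10, 16, 18, 24, 26, 32; that makes 9.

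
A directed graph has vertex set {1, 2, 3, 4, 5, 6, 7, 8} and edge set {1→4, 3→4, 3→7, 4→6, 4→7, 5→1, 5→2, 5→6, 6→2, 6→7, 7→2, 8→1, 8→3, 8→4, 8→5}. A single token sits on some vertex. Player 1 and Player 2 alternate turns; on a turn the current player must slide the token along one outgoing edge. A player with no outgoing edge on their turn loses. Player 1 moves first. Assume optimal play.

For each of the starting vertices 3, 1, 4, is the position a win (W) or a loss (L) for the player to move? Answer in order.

Classify positions by backward induction: terminal positions (no move available) are L. From any other position, the mover wins iff some move reaches an L.
Every edge goes from a vertex to one that appears earlier in the order 2, 7, 6, 4, 1, 5, 3, 8, so processing vertices in that order labels each vertex after all of its successors.
2: no outgoing edge → L
7: W (go to 2, an L position)
6: W (go to 2, an L position)
4: L (options 6(W), 7(W) are all W)
1: W (go to 4, an L position)
5: W (go to 2, an L position)
3: W (go to 4, an L position)
8: W (go to 4, an L position)

3: W, 1: W, 4: L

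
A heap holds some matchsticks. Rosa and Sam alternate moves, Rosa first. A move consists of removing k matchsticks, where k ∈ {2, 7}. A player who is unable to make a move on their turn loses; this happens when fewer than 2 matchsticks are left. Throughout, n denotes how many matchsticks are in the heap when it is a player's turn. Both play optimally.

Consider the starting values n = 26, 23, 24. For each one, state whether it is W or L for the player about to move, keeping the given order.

Work bottom-up. With no move the player to move loses. Otherwise the position is W if at least one move leads to an L position for the opponent, and L if every move leads to a W.
n=0: no move → L
n=1: no move → L
n=2: can move to 0, which is L ⇒ W
n=3: can move to 1, which is L ⇒ W
n=4: the only move is to 2(W), a W ⇒ L
n=5: the only move is to 3(W), a W ⇒ L
n=6: can move to 4, which is L ⇒ W
n=7: can move to 5, which is L ⇒ W
n=8: can move to 1, which is L ⇒ W
n=9: moves to 7(W), 2(W); every one is W ⇒ L
n=10: moves to 8(W), 3(W); every one is W ⇒ L
n=11: can move to 9, which is L ⇒ W
n=12: can move to 10, which is L ⇒ W
n=13: moves to 11(W), 6(W); every one is W ⇒ L
n=14: moves to 12(W), 7(W); every one is W ⇒ L
n=15: can move to 13, which is L ⇒ W
n=16: can move to 14, which is L ⇒ W
n=17: can move to 10, which is L ⇒ W
n=18: moves to 16(W), 11(W); every one is W ⇒ L
n=19: moves to 17(W), 12(W); every one is W ⇒ L
n=20: can move to 18, which is L ⇒ W
n=21: can move to 19, which is L ⇒ W
n=22: moves to 20(W), 15(W); every one is W ⇒ L
n=23: moves to 21(W), 16(W); every one is W ⇒ L
n=24: can move to 22, which is L ⇒ W
n=25: can move to 23, which is L ⇒ W
n=26: can move to 19, which is L ⇒ W

26: W, 23: L, 24: W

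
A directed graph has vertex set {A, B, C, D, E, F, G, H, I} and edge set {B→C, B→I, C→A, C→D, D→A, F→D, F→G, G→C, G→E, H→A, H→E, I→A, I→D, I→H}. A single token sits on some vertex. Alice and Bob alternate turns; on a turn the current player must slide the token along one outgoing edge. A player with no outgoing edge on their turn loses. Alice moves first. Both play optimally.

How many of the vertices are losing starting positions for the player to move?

Compute win/loss labels from the base case upward. A position with no move is L. Any other position is W if it can reach an L in one move, else L.
Every edge goes from a vertex to one that appears earlier in the order E, A, H, D, I, C, B, G, F, so processing vertices in that order labels each vertex after all of its successors.
E: no outgoing edge → L
A: no outgoing edge → L
H: W (go to A, an L position)
D: W (go to A, an L position)
I: W (go to A, an L position)
C: W (go to A, an L position)
B: L (options C(W), I(W) are all W)
G: W (go to E, an L position)
F: L (options G(W), D(W) are all W)
The L vertices are A, B, E, F; that is 4 in all.

4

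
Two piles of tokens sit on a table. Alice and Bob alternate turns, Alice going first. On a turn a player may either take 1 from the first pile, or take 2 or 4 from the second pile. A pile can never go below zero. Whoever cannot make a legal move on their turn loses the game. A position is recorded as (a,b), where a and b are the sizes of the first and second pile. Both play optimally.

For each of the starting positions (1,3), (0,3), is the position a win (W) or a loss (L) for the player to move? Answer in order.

(1,3): L, (0,3): W

Label each position W (a win for the player to move) or L (a loss). A position with no legal move is L; any other position is W exactly when some move reaches an L, and L when every move reaches a W.
No move ever increases a pile, so every position that can arise here has a ≤ 1 and b ≤ 3; it is enough to label the cells with 0 ≤ a ≤ 1 and 0 ≤ b ≤ 3.
Every move lowers a or b (never raises either), so fill the grid row by row in increasing a, and left to right within a row: each cell's successors are then already labelled.
      b=0  b=1  b=2  b=3
a=0:    L    L    W    W
a=1:    W    W    L    L
Cells with no legal move (terminal, hence L): (0,0), (0,1).
The remaining L cells, each justified by listing all of its moves:
(1,2): L (options (0,2)(W), (1,0)(W) are all W)
(1,3): L (options (0,3)(W), (1,1)(W) are all W)
Every other cell has at least one move into one of the L cells above, so it is W.
(1,3): one of the L cells justified above, so L
(0,3): the move to (0,1) reaches an L cell, so W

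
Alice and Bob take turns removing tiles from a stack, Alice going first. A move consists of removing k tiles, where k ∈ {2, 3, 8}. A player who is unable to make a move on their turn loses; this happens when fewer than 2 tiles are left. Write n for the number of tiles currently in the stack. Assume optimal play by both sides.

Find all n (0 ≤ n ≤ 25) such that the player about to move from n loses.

0, 1, 5, 6, 10, 11, 15, 16, 20, 21, 25

Work bottom-up. With no move the player to move loses. Otherwise the position is W if at least one move leads to an L position for the opponent, and L if every move leads to a W.
n=0: no move → L
n=1: no move → L
n=2: W (go to 0, an L position)
n=3: W (go to 1, an L position)
n=4: W (go to 1, an L position)
n=5: L (options 3(W), 2(W) are all W)
n=6: L (options 4(W), 3(W) are all W)
n=7: W (go to 5, an L position)
n=8: W (go to 6, an L position)
n=9: W (go to 6, an L position)
n=10: L (options 8(W), 7(W), 2(W) are all W)
n=11: L (options 9(W), 8(W), 3(W) are all W)
n=12: W (go to 10, an L position)
n=13: W (go to 11, an L position)
n=14: W (go to 11, an L position)
n=15: L (options 13(W), 12(W), 7(W) are all W)
n=16: L (options 14(W), 13(W), 8(W) are all W)
n=17: W (go to 15, an L position)
n=18: W (go to 16, an L position)
n=19: W (go to 16, an L position)
n=20: L (options 18(W), 17(W), 12(W) are all W)
n=21: L (options 19(W), 18(W), 13(W) are all W)
n=22: W (go to 20, an L position)
n=23: W (go to 21, an L position)
n=24: W (go to 21, an L position)
n=25: L (options 23(W), 22(W), 17(W) are all W)
Reading off the rows marked L gives the requested list; there are 11 such values of n.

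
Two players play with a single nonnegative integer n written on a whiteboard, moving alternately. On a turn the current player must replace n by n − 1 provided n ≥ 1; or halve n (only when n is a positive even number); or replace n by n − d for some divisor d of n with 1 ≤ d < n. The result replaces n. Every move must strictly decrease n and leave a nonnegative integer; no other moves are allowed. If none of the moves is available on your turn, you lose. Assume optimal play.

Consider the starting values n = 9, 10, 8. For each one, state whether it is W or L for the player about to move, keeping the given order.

Classify positions by backward induction: terminal positions (no move available) are L. From any other position, the mover wins iff some move reaches an L.
n=0: no move → L
n=1: →0(L), so W
n=2: →1(W) only, which is W, so L
n=3: →2(L), so W
n=4: →2(L), so W
n=5: →4(W) only, which is W, so L
n=6: →5(L), so W
n=7: →6(W) only, which is W, so L
n=8: →7(L), so W
n=9: →6(W), 8(W) — all W, so L
n=10: →5(L), so W

9: L, 10: W, 8: W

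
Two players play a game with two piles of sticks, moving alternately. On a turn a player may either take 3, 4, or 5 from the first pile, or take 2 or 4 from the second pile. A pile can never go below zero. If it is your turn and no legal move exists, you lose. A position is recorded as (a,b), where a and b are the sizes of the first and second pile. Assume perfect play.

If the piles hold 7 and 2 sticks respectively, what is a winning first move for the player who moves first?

Move to (4,2).

Classify positions by backward induction: terminal positions (no move available) are L. From any other position, the mover wins iff some move reaches an L.
No move ever increases a pile, so every position that can arise here has a ≤ 7 and b ≤ 2; it is enough to label the cells with 0 ≤ a ≤ 7 and 0 ≤ b ≤ 2.
Every move lowers a or b (never raises either), so fill the grid row by row in increasing a, and left to right within a row: each cell's successors are then already labelled.
      b=0  b=1  b=2
a=0:    L    L    W
a=1:    L    L    W
a=2:    L    L    W
a=3:    W    W    L
a=4:    W    W    L
a=5:    W    W    L
a=6:    W    W    W
a=7:    W    W    W
Cells with no legal move (terminal, hence L): (0,0), (0,1), (1,0), (1,1), (2,0), (2,1).
The remaining L cells, each justified by listing all of its moves:
(3,2): →(0,2)(W), (3,0)(W) — all W, so L
(4,2): →(1,2)(W), (0,2)(W), (4,0)(W) — all W, so L
(5,2): →(2,2)(W), (1,2)(W), (0,2)(W), (5,0)(W) — all W, so L
Every other cell has at least one move into one of the L cells above, so it is W.
From (7,2), the L positions reachable in one move are: (4,2), (3,2). Any move reaching one of these is winning.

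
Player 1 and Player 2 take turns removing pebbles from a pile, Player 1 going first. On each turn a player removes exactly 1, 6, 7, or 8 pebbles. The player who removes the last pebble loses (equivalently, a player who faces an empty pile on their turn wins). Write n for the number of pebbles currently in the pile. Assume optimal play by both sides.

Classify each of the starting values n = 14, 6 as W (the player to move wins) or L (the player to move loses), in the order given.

Label each position W (a win for the player to move) or L (a loss). A position with no legal move is W; any other position is W exactly when some move reaches an L, and L when every move reaches a W.
n=0: no move; the opponent has just taken the last pebble and therefore loses → W
n=1: →0(W) only, which is W, so L
n=2: →1(L), so W
n=3: →2(W) only, which is W, so L
n=4: →3(L), so W
n=5: →4(W) only, which is W, so L
n=6: →5(L), so W
n=7: →1(L), so W
n=8: →1(L), so W
n=9: →3(L), so W
n=10: →3(L), so W
n=11: →5(L), so W
n=12: →5(L), so W
n=13: →5(L), so W
n=14: →13(W), 8(W), 7(W), 6(W) — all W, so L

14: L, 6: W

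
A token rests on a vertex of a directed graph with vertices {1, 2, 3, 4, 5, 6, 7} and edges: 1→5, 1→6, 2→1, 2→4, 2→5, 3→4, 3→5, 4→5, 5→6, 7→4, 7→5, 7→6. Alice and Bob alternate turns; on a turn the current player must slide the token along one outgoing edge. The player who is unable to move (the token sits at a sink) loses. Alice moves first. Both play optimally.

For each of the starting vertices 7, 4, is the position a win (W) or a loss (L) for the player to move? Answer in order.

Positions with no move are L. A position that does have a move is losing for the player to move precisely when every available move leads to a winning position for the opponent. Fill in the labels:
Every edge goes from a vertex to one that appears earlier in the order 6, 5, 1, 4, 7, 2, 3, so processing vertices in that order labels each vertex after all of its successors.
6: no outgoing edge → L
5: →6(L), so W
1: →6(L), so W
4: →5(W) only, which is W, so L
7: →4(L), so W
2: →4(L), so W
3: →4(L), so W

7: W, 4: L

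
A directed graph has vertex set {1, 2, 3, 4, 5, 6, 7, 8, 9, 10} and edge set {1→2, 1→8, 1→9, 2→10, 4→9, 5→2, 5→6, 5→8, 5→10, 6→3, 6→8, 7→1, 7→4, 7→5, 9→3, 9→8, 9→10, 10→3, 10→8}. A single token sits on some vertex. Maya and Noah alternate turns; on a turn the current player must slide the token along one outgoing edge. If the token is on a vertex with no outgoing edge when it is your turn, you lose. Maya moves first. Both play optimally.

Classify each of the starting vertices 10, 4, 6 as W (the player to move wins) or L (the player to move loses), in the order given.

Label each position W (a win for the player to move) or L (a loss). A position with no legal move is L; any other position is W exactly when some move reaches an L, and L when every move reaches a W.
Every edge goes from a vertex to one that appears earlier in the order 3, 8, 10, 9, 2, 4, 1, 6, 5, 7, so processing vertices in that order labels each vertex after all of its successors.
3: no outgoing edge → L
8: no outgoing edge → L
10: reaches L-position 8 → W
9: reaches L-position 8 → W
2: only reaches 10(W), which is W → L
4: only reaches 9(W), which is W → L
1: reaches L-position 2 → W
6: reaches L-position 8 → W
5: reaches L-position 2 → W
7: reaches L-position 4 → W

10: W, 4: L, 6: W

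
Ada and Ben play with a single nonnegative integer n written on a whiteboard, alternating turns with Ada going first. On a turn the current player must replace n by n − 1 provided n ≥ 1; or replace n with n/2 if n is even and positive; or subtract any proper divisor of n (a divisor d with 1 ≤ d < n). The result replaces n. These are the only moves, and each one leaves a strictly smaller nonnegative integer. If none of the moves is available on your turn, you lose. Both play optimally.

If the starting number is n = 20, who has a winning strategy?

Ada wins.

Positions with no move are L. A position that does have a move is losing for the player to move precisely when every available move leads to a winning position for the opponent. Fill in the labels:
n=0: no move → L
n=1: can move to 0, which is L ⇒ W
n=2: the only move is to 1(W), a W ⇒ L
n=3: can move to 2, which is L ⇒ W
n=4: can move to 2, which is L ⇒ W
n=5: the only move is to 4(W), a W ⇒ L
n=6: can move to 5, which is L ⇒ W
n=7: the only move is to 6(W), a W ⇒ L
n=8: can move to 7, which is L ⇒ W
n=9: moves to 6(W), 8(W); every one is W ⇒ L
n=10: can move to 5, which is L ⇒ W
n=11: the only move is to 10(W), a W ⇒ L
n=12: can move to 9, which is L ⇒ W
n=13: the only move is to 12(W), a W ⇒ L
n=14: can move to 7, which is L ⇒ W
n=15: moves to 10(W), 12(W), 14(W); every one is W ⇒ L
n=16: can move to 15, which is L ⇒ W
n=17: the only move is to 16(W), a W ⇒ L
n=18: can move to 9, which is L ⇒ W
n=19: the only move is to 18(W), a W ⇒ L
n=20: can move to 15, which is L ⇒ W
The starting position 20 is W: Ada should move to 15, handing over an L position.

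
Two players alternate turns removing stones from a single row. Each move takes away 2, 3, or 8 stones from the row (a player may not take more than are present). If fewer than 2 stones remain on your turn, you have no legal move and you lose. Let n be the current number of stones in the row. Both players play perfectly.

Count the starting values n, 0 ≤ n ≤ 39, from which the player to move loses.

16

Work bottom-up. With no move the player to move loses. Otherwise the position is W if at least one move leads to an L position for the opponent, and L if every move leads to a W.
n=0: no move → L
n=1: no move → L
n=2: W (go to 0, an L position)
n=3: W (go to 1, an L position)
n=4: W (go to 1, an L position)
n=5: L (options 3(W), 2(W) are all W)
n=6: L (options 4(W), 3(W) are all W)
n=7: W (go to 5, an L position)
n=8: W (go to 6, an L position)
n=9: W (go to 6, an L position)
n=10: L (options 8(W), 7(W), 2(W) are all W)
n=11: L (options 9(W), 8(W), 3(W) are all W)
n=12: W (go to 10, an L position)
n=13: W (go to 11, an L position)
n=14: W (go to 11, an L position)
n=15: L (options 13(W), 12(W), 7(W) are all W)
n=16: L (options 14(W), 13(W), 8(W) are all W)
n=17: W (go to 15, an L position)
n=18: W (go to 16, an L position)
n=19: W (go to 16, an L position)
n=20: L (options 18(W), 17(W), 12(W) are all W)
n=21: L (options 19(W), 18(W), 13(W) are all W)
n=22: W (go to 20, an L position)
n=23: W (go to 21, an L position)
n=24: W (go to 21, an L position)
n=25: L (options 23(W), 22(W), 17(W) are all W)
n=26: L (options 24(W), 23(W), 18(W) are all W)
n=27: W (go to 25, an L position)
n=28: W (go to 26, an L position)
n=29: W (go to 26, an L position)
n=30: L (options 28(W), 27(W), 22(W) are all W)
n=31: L (options 29(W), 28(W), 23(W) are all W)
n=32: W (go to 30, an L position)
n=33: W (go to 31, an L position)
n=34: W (go to 31, an L position)
n=35: L (options 33(W), 32(W), 27(W) are all W)
n=36: L (options 34(W), 33(W), 28(W) are all W)
n=37: W (go to 35, an L position)
n=38: W (go to 36, an L position)
n=39: W (go to 36, an L position)
L entries with 0 ≤ n ≤ 39: n = 0, 1, 5, 6, 10, 11, 15, 16, 20, 21, 25, 26, 30, 31, 35, 36; that makes 16.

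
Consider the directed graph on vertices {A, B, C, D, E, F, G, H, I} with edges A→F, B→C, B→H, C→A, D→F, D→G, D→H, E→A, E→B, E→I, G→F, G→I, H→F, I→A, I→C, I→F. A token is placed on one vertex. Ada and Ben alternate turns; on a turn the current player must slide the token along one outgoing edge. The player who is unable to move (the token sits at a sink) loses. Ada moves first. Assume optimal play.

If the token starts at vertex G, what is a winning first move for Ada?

Move to F.

Positions with no move are L. A position that does have a move is losing for the player to move precisely when every available move leads to a winning position for the opponent. Fill in the labels:
Every edge goes from a vertex to one that appears earlier in the order F, A, C, H, I, G, B, D, E, so processing vertices in that order labels each vertex after all of its successors.
F: no outgoing edge → L
A: →F(L), so W
C: →A(W) only, which is W, so L
H: →F(L), so W
I: →C(L), so W
G: →F(L), so W
B: →C(L), so W
D: →F(L), so W
E: →B(W), I(W), A(W) — all W, so L
From G, the L positions reachable in one move are: F.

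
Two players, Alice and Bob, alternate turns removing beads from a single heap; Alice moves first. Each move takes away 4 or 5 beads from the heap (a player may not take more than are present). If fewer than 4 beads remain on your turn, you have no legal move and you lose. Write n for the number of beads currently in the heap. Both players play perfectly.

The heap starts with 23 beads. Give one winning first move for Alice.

Remove 4, leaving 19.

Work bottom-up. With no move the player to move loses. Otherwise the position is W if at least one move leads to an L position for the opponent, and L if every move leads to a W.
n=0: no move → L
n=1: no move → L
n=2: no move → L
n=3: no move → L
n=4: reaches L-position 0 → W
n=5: reaches L-position 1 → W
n=6: reaches L-position 2 → W
n=7: reaches L-position 3 → W
n=8: reaches L-position 3 → W
n=9: only reaches 5(W), 4(W), all W → L
n=10: only reaches 6(W), 5(W), all W → L
n=11: only reaches 7(W), 6(W), all W → L
n=12: only reaches 8(W), 7(W), all W → L
n=13: reaches L-position 9 → W
n=14: reaches L-position 10 → W
n=15: reaches L-position 11 → W
n=16: reaches L-position 12 → W
n=17: reaches L-position 12 → W
n=18: only reaches 14(W), 13(W), all W → L
n=19: only reaches 15(W), 14(W), all W → L
n=20: only reaches 16(W), 15(W), all W → L
n=21: only reaches 17(W), 16(W), all W → L
n=22: reaches L-position 18 → W
n=23: reaches L-position 19 → W
From 23, the L positions reachable in one move are: 19, 18. Any move reaching one of these is winning.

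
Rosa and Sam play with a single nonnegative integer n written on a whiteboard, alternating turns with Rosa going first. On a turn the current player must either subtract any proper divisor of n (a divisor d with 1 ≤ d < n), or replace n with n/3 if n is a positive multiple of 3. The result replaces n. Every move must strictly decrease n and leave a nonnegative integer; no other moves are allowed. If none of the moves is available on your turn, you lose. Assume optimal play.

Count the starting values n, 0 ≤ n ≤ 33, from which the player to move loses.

Label each position W (a win for the player to move) or L (a loss). A position with no legal move is L; any other position is W exactly when some move reaches an L, and L when every move reaches a W.
n=0: no move → L
n=1: no move → L
n=2: reaches L-position 1 → W
n=3: reaches L-position 1 → W
n=4: only reaches 2(W), 3(W), all W → L
n=5: reaches L-position 4 → W
n=6: reaches L-position 4 → W
n=7: only reaches 6(W), which is W → L
n=8: reaches L-position 4 → W
n=9: only reaches 3(W), 6(W), 8(W), all W → L
n=10: reaches L-position 9 → W
n=11: only reaches 10(W), which is W → L
n=12: reaches L-position 4 → W
n=13: only reaches 12(W), which is W → L
n=14: reaches L-position 7 → W
n=15: only reaches 5(W), 10(W), 12(W), 14(W), all W → L
n=16: reaches L-position 15 → W
n=17: only reaches 16(W), which is W → L
n=18: reaches L-position 9 → W
n=19: only reaches 18(W), which is W → L
n=20: reaches L-position 15 → W
n=21: reaches L-position 7 → W
n=22: reaches L-position 11 → W
n=23: only reaches 22(W), which is W → L
n=24: reaches L-position 23 → W
n=25: only reaches 20(W), 24(W), all W → L
n=26: reaches L-position 13 → W
n=27: reaches L-position 9 → W
n=28: only reaches 14(W), 21(W), 24(W), 26(W), 27(W), all W → L
n=29: reaches L-position 28 → W
n=30: reaches L-position 15 → W
n=31: only reaches 30(W), which is W → L
n=32: reaches L-position 28 → W
n=33: reaches L-position 11 → W
L entries with 0 ≤ n ≤ 33: n = 0, 1, 4, 7, 9, 11, 13, 15, 17, 19, 23, 25, 28, 31; that makes 14.

14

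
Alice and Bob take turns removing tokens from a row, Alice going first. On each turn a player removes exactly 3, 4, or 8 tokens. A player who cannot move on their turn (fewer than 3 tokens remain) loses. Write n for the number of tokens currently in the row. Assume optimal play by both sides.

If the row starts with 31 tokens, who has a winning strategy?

Positions with no move are L. A position that does have a move is losing for the player to move precisely when every available move leads to a winning position for the opponent. Fill in the labels:
n=0: no move → L
n=1: no move → L
n=2: no move → L
n=3: →0(L), so W
n=4: →1(L), so W
n=5: →2(L), so W
n=6: →2(L), so W
n=7: →4(W), 3(W) — all W, so L
n=8: →0(L), so W
n=9: →1(L), so W
n=10: →7(L), so W
n=11: →7(L), so W
n=12: →9(W), 8(W), 4(W) — all W, so L
n=13: →10(W), 9(W), 5(W) — all W, so L
n=14: →11(W), 10(W), 6(W) — all W, so L
n=15: →12(L), so W
n=16: →13(L), so W
n=17: →14(L), so W
n=18: →14(L), so W
n=19: →16(W), 15(W), 11(W) — all W, so L
n=20: →12(L), so W
n=21: →13(L), so W
n=22: →19(L), so W
n=23: →19(L), so W
n=24: →21(W), 20(W), 16(W) — all W, so L
n=25: →22(W), 21(W), 17(W) — all W, so L
n=26: →23(W), 22(W), 18(W) — all W, so L
n=27: →24(L), so W
n=28: →25(L), so W
n=29: →26(L), so W
n=30: →26(L), so W
n=31: →28(W), 27(W), 23(W) — all W, so L
Every move from 31 reaches a W position, so the mover loses.

Bob wins.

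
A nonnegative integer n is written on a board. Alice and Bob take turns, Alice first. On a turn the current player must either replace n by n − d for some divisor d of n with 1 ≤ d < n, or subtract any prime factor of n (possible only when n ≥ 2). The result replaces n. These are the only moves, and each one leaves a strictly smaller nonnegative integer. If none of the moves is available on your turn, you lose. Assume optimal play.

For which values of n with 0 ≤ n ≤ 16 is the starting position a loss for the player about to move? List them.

0, 1, 4, 9, 14

Positions with no move are L. A position that does have a move is losing for the player to move precisely when every available move leads to a winning position for the opponent. Fill in the labels:
n=0: no move → L
n=1: no move → L
n=2: W (go to 0, an L position)
n=3: W (go to 0, an L position)
n=4: L (options 2(W), 3(W) are all W)
n=5: W (go to 0, an L position)
n=6: W (go to 4, an L position)
n=7: W (go to 0, an L position)
n=8: W (go to 4, an L position)
n=9: L (options 6(W), 8(W) are all W)
n=10: W (go to 9, an L position)
n=11: W (go to 0, an L position)
n=12: W (go to 9, an L position)
n=13: W (go to 0, an L position)
n=14: L (options 7(W), 12(W), 13(W) are all W)
n=15: W (go to 14, an L position)
n=16: W (go to 14, an L position)
The losing starting values of n are exactly the entries labelled L in this table (5 of them).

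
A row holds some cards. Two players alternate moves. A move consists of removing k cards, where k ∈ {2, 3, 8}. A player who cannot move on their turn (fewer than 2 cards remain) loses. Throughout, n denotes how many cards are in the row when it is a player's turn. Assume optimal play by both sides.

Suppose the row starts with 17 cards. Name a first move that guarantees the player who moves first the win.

Compute win/loss labels from the base case upward. A position with no move is L. Any other position is W if it can reach an L in one move, else L.
n=0: no move → L
n=1: no move → L
n=2: reaches L-position 0 → W
n=3: reaches L-position 1 → W
n=4: reaches L-position 1 → W
n=5: only reaches 3(W), 2(W), all W → L
n=6: only reaches 4(W), 3(W), all W → L
n=7: reaches L-position 5 → W
n=8: reaches L-position 6 → W
n=9: reaches L-position 6 → W
n=10: only reaches 8(W), 7(W), 2(W), all W → L
n=11: only reaches 9(W), 8(W), 3(W), all W → L
n=12: reaches L-position 10 → W
n=13: reaches L-position 11 → W
n=14: reaches L-position 11 → W
n=15: only reaches 13(W), 12(W), 7(W), all W → L
n=16: only reaches 14(W), 13(W), 8(W), all W → L
n=17: reaches L-position 15 → W
From 17, the L positions reachable in one move are: 15.

Remove 2, leaving 15.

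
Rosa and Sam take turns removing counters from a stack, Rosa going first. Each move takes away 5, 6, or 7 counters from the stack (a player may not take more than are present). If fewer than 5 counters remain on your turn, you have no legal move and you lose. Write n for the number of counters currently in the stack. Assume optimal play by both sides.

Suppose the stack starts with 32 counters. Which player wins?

Rosa wins.

Work bottom-up. With no move the player to move loses. Otherwise the position is W if at least one move leads to an L position for the opponent, and L if every move leads to a W.
n=0: no move → L
n=1: no move → L
n=2: no move → L
n=3: no move → L
n=4: no move → L
n=5: can move to 0, which is L ⇒ W
n=6: can move to 1, which is L ⇒ W
n=7: can move to 2, which is L ⇒ W
n=8: can move to 3, which is L ⇒ W
n=9: can move to 4, which is L ⇒ W
n=10: can move to 4, which is L ⇒ W
n=11: can move to 4, which is L ⇒ W
n=12: moves to 7(W), 6(W), 5(W); every one is W ⇒ L
n=13: moves to 8(W), 7(W), 6(W); every one is W ⇒ L
n=14: moves to 9(W), 8(W), 7(W); every one is W ⇒ L
n=15: moves to 10(W), 9(W), 8(W); every one is W ⇒ L
n=16: moves to 11(W), 10(W), 9(W); every one is W ⇒ L
n=17: can move to 12, which is L ⇒ W
n=18: can move to 13, which is L ⇒ W
n=19: can move to 14, which is L ⇒ W
n=20: can move to 15, which is L ⇒ W
n=21: can move to 16, which is L ⇒ W
n=22: can move to 16, which is L ⇒ W
n=23: can move to 16, which is L ⇒ W
n=24: moves to 19(W), 18(W), 17(W); every one is W ⇒ L
n=25: moves to 20(W), 19(W), 18(W); every one is W ⇒ L
n=26: moves to 21(W), 20(W), 19(W); every one is W ⇒ L
n=27: moves to 22(W), 21(W), 20(W); every one is W ⇒ L
n=28: moves to 23(W), 22(W), 21(W); every one is W ⇒ L
n=29: can move to 24, which is L ⇒ W
n=30: can move to 25, which is L ⇒ W
n=31: can move to 26, which is L ⇒ W
n=32: can move to 27, which is L ⇒ W
From 32 Rosa can remove 5, leaving 27, reaching an L position.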